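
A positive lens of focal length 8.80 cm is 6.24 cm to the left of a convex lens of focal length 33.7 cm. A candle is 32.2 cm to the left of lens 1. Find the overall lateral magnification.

Lens 1: 1/d_i1 = 1/(8.80) − 1/(32.2) = 0.08258, so d_i1 = 12.11 cm; m₁ = −d_i1/d_o1 = -0.3761.
d_o2 = 6.24 − (12.11) = -5.870 cm (virtual object).
Lens 2: 1/d_i2 = 1/(33.7) − 1/(-5.870) = 0.2000, so d_i2 = 4.999 cm; m₂ = −d_i2/d_o2 = +0.8517.
m = m₁·m₂ = (-0.3761)(+0.8517) = -0.320.

m = -0.320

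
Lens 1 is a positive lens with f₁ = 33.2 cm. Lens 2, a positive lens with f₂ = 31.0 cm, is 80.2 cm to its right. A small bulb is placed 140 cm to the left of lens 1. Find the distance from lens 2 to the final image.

200 cm

Lens 1: 1/d_i1 = 1/f₁ − 1/d_o1 = 1/(33.2) − 1/(140) = 0.02298, so d_i1 = 43.52 cm.
The intermediate image is 43.52 cm to the right of lens 1, which is 80.2 − (43.52) = 36.68 cm to the left of lens 2, so d_o2 = +36.68 cm.
Lens 2: 1/d_i2 = 1/f₂ − 1/d_o2 = 1/(31.0) − 1/(36.68) = 0.004995, so d_i2 = 200 cm.
The final image is real, 200 cm to the right of lens 2 (overall magnification ≈ 1.7).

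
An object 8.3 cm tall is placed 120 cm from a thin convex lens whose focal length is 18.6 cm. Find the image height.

1/d_i = 1/f − 1/d_o = 1/(18.60) − 1/(120) = 0.04543, so d_i = 22.01 cm.
m = −d_i/d_o = -0.1834.
|h_i| = |m|·h_o = 0.1834 × 8.3 = 1.52 cm. The image is real, inverted and reduced, on the far side of the lens.

1.52 cm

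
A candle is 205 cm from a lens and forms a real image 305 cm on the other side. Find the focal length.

f = 123 cm (converging)

Real image ⇒ d_i = +305 cm.
1/f = 1/d_o + 1/d_i = 1/(205) + 1/(305) = 0.008157, so f = 123 cm.
Since f is positive, the lens is converging.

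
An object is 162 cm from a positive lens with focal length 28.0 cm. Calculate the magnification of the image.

1/d_i = 1/f − 1/d_o = 1/(28.00) − 1/(162) = 0.02954, so d_i = 33.85 cm.
m = −d_i/d_o = −(33.85)/(162) = -0.209.
The image is real, inverted and reduced, on the far side of the lens.

m = -0.209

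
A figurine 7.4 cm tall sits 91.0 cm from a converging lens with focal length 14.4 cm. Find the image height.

1.39 cm

1/d_i = 1/f − 1/d_o = 1/(14.40) − 1/(91.0) = 0.05846, so d_i = 17.11 cm.
m = −d_i/d_o = -0.1880.
|h_i| = |m|·h_o = 0.1880 × 7.4 = 1.39 cm. The image is real, inverted and reduced, on the far side of the lens.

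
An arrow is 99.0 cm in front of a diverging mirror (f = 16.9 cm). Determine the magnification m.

m = +0.146

For a diverging mirror, f = -16.9 cm.
1/d_i = 1/f − 1/d_o = 1/(-16.90) − 1/(99.0) = -0.06927, so d_i = -14.44 cm.
m = −d_i/d_o = −(-14.44)/(99.0) = +0.146.
The image is virtual, upright and reduced, behind the mirror.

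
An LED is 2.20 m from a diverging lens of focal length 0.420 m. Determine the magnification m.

For a diverging lens, f = -0.420 m.
1/d_i = 1/f − 1/d_o = 1/(-0.4200) − 1/(2.20) = -2.835, so d_i = -0.3527 m.
m = −d_i/d_o = −(-0.3527)/(2.20) = +0.160.
The image is virtual, upright and reduced, on the same side as the object.

m = +0.160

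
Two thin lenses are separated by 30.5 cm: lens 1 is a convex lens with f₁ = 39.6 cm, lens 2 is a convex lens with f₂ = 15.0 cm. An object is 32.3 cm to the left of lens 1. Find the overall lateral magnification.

Lens 1: 1/d_i1 = 1/(39.6) − 1/(32.3) = -0.005707, so d_i1 = -175.2 cm; m₁ = −d_i1/d_o1 = +5.424.
d_o2 = 30.5 − (-175.2) = 205.7 cm.
Lens 2: 1/d_i2 = 1/(15.0) − 1/(205.7) = 0.06181, so d_i2 = 16.18 cm; m₂ = −d_i2/d_o2 = -0.07866.
m = m₁·m₂ = (+5.424)(-0.07866) = -0.427.

m = -0.427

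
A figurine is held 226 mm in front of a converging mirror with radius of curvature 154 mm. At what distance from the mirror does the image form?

f = R/2 = 154/2 = 77.00 mm.
Mirror equation: 1/d_i = 1/f − 1/d_o = 1/(77.00) − 1/(226) = 0.01299 − 0.004425 = 0.008562, so d_i = 117 mm.
The image is real, inverted and reduced, in front of the mirror.

117 mm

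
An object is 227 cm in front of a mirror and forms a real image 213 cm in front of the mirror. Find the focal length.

Real image ⇒ d_i = +213 cm.
1/f = 1/d_o + 1/d_i = 1/(227) + 1/(213) = 0.009100, so f = 110 cm.
Since f is positive, the mirror is concave.

f = 110 cm (concave)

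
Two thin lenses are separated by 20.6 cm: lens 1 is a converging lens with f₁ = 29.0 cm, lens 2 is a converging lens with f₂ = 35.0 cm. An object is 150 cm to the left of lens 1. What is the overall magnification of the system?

m = -0.167

Lens 1: 1/d_i1 = 1/(29.0) − 1/(150) = 0.02782, so d_i1 = 35.95 cm; m₁ = −d_i1/d_o1 = -0.2397.
d_o2 = 20.6 − (35.95) = -15.35 cm (virtual object).
Lens 2: 1/d_i2 = 1/(35.0) − 1/(-15.35) = 0.09372, so d_i2 = 10.67 cm; m₂ = −d_i2/d_o2 = +0.6951.
m = m₁·m₂ = (-0.2397)(+0.6951) = -0.167.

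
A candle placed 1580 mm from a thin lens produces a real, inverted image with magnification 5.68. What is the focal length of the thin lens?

f = 1340 mm (converging)

m = −d_i/d_o ⇒ d_i = −m·d_o = −(-5.68)·(1580) = 8974 mm.
1/f = 1/d_o + 1/d_i = 1/(1580) + 1/(8974) = 0.0007443, so f = 1340 mm.
Since f is positive, the thin lens is converging.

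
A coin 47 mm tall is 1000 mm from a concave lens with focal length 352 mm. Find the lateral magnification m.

m = +0.260

For a concave lens, f = -352 mm.
1/d_i = 1/f − 1/d_o = 1/(-352.0) − 1/(1000) = -0.003841, so d_i = -260.4 mm.
m = −d_i/d_o = −(-260.4)/(1000) = +0.260.
The image is virtual, upright and reduced, on the same side as the object.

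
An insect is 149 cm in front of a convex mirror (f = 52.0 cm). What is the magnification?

m = +0.259

For a convex mirror, f = -52.0 cm.
1/d_i = 1/f − 1/d_o = 1/(-52.00) − 1/(149) = -0.02594, so d_i = -38.55 cm.
m = −d_i/d_o = −(-38.55)/(149) = +0.259.
The image is virtual, upright and reduced, behind the mirror.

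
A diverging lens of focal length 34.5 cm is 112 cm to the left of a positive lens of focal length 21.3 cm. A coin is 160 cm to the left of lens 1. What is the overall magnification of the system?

f₁ = −34.5 cm (diverging).
Lens 1: 1/d_i1 = 1/(-34.5) − 1/(160) = -0.03524, so d_i1 = -28.38 cm; m₁ = −d_i1/d_o1 = +0.1774.
d_o2 = 112 − (-28.38) = 140.4 cm.
Lens 2: 1/d_i2 = 1/(21.3) − 1/(140.4) = 0.03983, so d_i2 = 25.11 cm; m₂ = −d_i2/d_o2 = -0.1788.
m = m₁·m₂ = (+0.1774)(-0.1788) = -0.0317.

m = -0.0317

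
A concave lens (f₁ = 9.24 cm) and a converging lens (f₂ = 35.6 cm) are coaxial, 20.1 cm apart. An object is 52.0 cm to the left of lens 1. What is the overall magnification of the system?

m = +0.702

f₁ = −9.24 cm (diverging).
Lens 1: 1/d_i1 = 1/(-9.24) − 1/(52.0) = -0.1275, so d_i1 = -7.846 cm; m₁ = −d_i1/d_o1 = +0.1509.
d_o2 = 20.1 − (-7.846) = 27.95 cm.
Lens 2: 1/d_i2 = 1/(35.6) − 1/(27.95) = -0.007688, so d_i2 = -130.1 cm; m₂ = −d_i2/d_o2 = +4.654.
m = m₁·m₂ = (+0.1509)(+4.654) = +0.702.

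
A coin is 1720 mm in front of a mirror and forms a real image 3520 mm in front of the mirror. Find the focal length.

Real image ⇒ d_i = +3520 mm.
1/f = 1/d_o + 1/d_i = 1/(1720) + 1/(3520) = 0.0008655, so f = 1160 mm.
Since f is positive, the mirror is concave.

f = 1160 mm (concave)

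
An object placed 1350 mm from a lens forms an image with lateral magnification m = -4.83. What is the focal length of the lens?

m = −d_i/d_o ⇒ d_i = −m·d_o = −(-4.83)·(1350) = 6520 mm.
1/f = 1/d_o + 1/d_i = 1/(1350) + 1/(6520) = 0.0008941, so f = 1120 mm.
Since f is positive, the lens is converging.

f = 1120 mm (converging)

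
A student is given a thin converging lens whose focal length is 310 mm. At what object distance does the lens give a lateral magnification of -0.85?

m = −d_i/d_o ⇒ d_i = −m·d_o.
1/f = 1/d_o + 1/d_i = 1/d_o − 1/(m·d_o) = (1 − 1/m)/d_o, so d_o = f(1 − 1/m) = (310.0)(1 − 1/(-0.85)) = 675 mm.

675 mm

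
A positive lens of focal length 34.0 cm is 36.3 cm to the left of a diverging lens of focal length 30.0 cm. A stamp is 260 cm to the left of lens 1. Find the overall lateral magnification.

Lens 1: 1/d_i1 = 1/(34.0) − 1/(260) = 0.02557, so d_i1 = 39.12 cm; m₁ = −d_i1/d_o1 = -0.1505.
d_o2 = 36.3 − (39.12) = -2.820 cm (virtual object).
f₂ = −30.0 cm (diverging).
Lens 2: 1/d_i2 = 1/(-30.0) − 1/(-2.820) = 0.3213, so d_i2 = 3.113 cm; m₂ = −d_i2/d_o2 = +1.104.
m = m₁·m₂ = (-0.1505)(+1.104) = -0.166.

m = -0.166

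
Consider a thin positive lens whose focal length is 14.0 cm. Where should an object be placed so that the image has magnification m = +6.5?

11.8 cm

m = −d_i/d_o ⇒ d_i = −m·d_o.
1/f = 1/d_o + 1/d_i = 1/d_o − 1/(m·d_o) = (1 − 1/m)/d_o, so d_o = f(1 − 1/m) = (14.00)(1 − 1/(+6.5)) = 11.8 cm.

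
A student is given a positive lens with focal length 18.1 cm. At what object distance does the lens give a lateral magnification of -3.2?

m = −d_i/d_o ⇒ d_i = −m·d_o.
1/f = 1/d_o + 1/d_i = 1/d_o − 1/(m·d_o) = (1 − 1/m)/d_o, so d_o = f(1 − 1/m) = (18.10)(1 − 1/(-3.2)) = 23.8 cm.

23.8 cm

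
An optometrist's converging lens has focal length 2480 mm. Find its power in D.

P = +0.403 D

f = 248 cm = 2.48 m.
P = 1/f = 1/(2.48 m) = +0.403 D.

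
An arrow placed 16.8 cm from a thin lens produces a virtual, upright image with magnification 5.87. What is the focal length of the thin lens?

m = −d_i/d_o ⇒ d_i = −m·d_o = −(+5.87)·(16.8) = -98.62 cm.
1/f = 1/d_o + 1/d_i = 1/(16.8) + 1/(-98.62) = 0.04938, so f = 20.2 cm.
Since f is positive, the thin lens is converging.

f = 20.2 cm (converging)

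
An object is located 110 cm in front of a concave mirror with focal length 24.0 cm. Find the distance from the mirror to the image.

30.7 cm

Mirror equation: 1/s_i = 1/f − 1/s_o = 1/(24.00) − 1/(110) = 0.04167 − 0.009091 = 0.03258, so s_i = 30.7 cm.
The image is real, inverted and reduced, in front of the mirror.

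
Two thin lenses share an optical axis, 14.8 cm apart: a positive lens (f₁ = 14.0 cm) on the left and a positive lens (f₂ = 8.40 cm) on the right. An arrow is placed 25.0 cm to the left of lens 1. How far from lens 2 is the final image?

Lens 1: 1/d_i1 = 1/f₁ − 1/d_o1 = 1/(14.0) − 1/(25.0) = 0.03143, so d_i1 = 31.82 cm.
The intermediate image is 31.82 cm to the right of lens 1, which lies 17.02 cm to the right of lens 2 — a virtual object — so d_o2 = −17.02 cm.
Lens 2: 1/d_i2 = 1/f₂ − 1/d_o2 = 1/(8.40) − 1/(-17.02) = 0.1778, so d_i2 = 5.62 cm.
The final image is real, 5.62 cm to the right of lens 2 (overall magnification ≈ -0.42).

5.62 cm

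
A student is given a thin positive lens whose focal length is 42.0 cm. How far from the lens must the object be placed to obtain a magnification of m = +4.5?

32.7 cm

m = −d_i/d_o ⇒ d_i = −m·d_o.
1/f = 1/d_o + 1/d_i = 1/d_o − 1/(m·d_o) = (1 − 1/m)/d_o, so d_o = f(1 − 1/m) = (42.00)(1 − 1/(+4.5)) = 32.7 cm.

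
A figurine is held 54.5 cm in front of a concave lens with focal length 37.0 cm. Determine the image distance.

22.0 cm

For a concave lens, f = -37.0 cm.
Thin-lens equation: 1/s_i = 1/f − 1/s_o = 1/(-37.00) − 1/(54.5) = -0.02703 − 0.01835 = -0.04538, so s_i = -22.0 cm.
The image is virtual, upright and reduced, on the same side as the object.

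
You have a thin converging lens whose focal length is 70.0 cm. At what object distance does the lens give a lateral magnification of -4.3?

m = −d_i/d_o ⇒ d_i = −m·d_o.
1/f = 1/d_o + 1/d_i = 1/d_o − 1/(m·d_o) = (1 − 1/m)/d_o, so d_o = f(1 − 1/m) = (70.00)(1 − 1/(-4.3)) = 86.3 cm.

86.3 cm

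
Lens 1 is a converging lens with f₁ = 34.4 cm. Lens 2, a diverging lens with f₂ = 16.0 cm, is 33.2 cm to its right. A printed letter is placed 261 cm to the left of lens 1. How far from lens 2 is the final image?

10.7 cm

Lens 1: 1/d_i1 = 1/f₁ − 1/d_o1 = 1/(34.4) − 1/(261) = 0.02524, so d_i1 = 39.62 cm.
The intermediate image is 39.62 cm to the right of lens 1, which lies 6.420 cm to the right of lens 2 — a virtual object — so d_o2 = −6.420 cm.
Lens 2 is diverging, so f₂ = −16.0 cm.
Lens 2: 1/d_i2 = 1/f₂ − 1/d_o2 = 1/(-16.0) − 1/(-6.420) = 0.09326, so d_i2 = 10.7 cm.
The final image is real, 10.7 cm to the right of lens 2 (overall magnification ≈ -0.25).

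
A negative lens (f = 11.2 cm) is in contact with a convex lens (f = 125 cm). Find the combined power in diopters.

P₁ = 1/f₁ = 1/(-0.112 m) = -8.929 D; P₂ = 1/f₂ = 1/(1.25 m) = +0.8000 D.
For thin lenses in contact, P = P₁ + P₂ = (-8.929) + (+0.8000) = -8.13 D.

P = -8.13 D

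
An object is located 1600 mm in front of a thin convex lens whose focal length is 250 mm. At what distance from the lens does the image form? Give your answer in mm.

296 mm

Lens equation: 1/d_i = 1/f − 1/d_o = 1/(250.0) − 1/(1600) = 0.004000 − 0.0006250 = 0.003375, so d_i = 296 mm.
The image is real, inverted and reduced, on the far side of the lens.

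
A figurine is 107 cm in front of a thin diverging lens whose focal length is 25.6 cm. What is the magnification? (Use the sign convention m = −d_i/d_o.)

m = +0.193

For a diverging lens, f = -25.6 cm.
1/d_i = 1/f − 1/d_o = 1/(-25.60) − 1/(107) = -0.04841, so d_i = -20.66 cm.
m = −d_i/d_o = −(-20.66)/(107) = +0.193.
The image is virtual, upright and reduced, on the same side as the object.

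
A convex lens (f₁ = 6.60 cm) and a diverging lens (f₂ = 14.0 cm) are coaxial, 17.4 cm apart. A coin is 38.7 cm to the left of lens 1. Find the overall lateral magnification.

Lens 1: 1/d_i1 = 1/(6.60) − 1/(38.7) = 0.1257, so d_i1 = 7.957 cm; m₁ = −d_i1/d_o1 = -0.2056.
d_o2 = 17.4 − (7.957) = 9.443 cm.
f₂ = −14.0 cm (diverging).
Lens 2: 1/d_i2 = 1/(-14.0) − 1/(9.443) = -0.1773, so d_i2 = -5.639 cm; m₂ = −d_i2/d_o2 = +0.5972.
m = m₁·m₂ = (-0.2056)(+0.5972) = -0.123.

m = -0.123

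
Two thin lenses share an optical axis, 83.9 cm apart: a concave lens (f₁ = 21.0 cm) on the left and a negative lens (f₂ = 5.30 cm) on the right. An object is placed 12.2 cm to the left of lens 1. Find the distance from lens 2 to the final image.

Lens 1 is diverging, so f₁ = −21.0 cm.
Lens 1: 1/d_i1 = 1/f₁ − 1/d_o1 = 1/(-21.0) − 1/(12.2) = -0.1296, so d_i1 = -7.717 cm.
The intermediate image is 7.717 cm to the left of lens 1 (virtual), which is 83.9 − (-7.717) = 91.62 cm to the left of lens 2, so d_o2 = +91.62 cm.
Lens 2 is diverging, so f₂ = −5.30 cm.
Lens 2: 1/d_i2 = 1/f₂ − 1/d_o2 = 1/(-5.30) − 1/(91.62) = -0.1996, so d_i2 = -5.01 cm.
The final image is virtual, 5.01 cm to the left of lens 2 (overall magnification ≈ 0.035).

5.01 cm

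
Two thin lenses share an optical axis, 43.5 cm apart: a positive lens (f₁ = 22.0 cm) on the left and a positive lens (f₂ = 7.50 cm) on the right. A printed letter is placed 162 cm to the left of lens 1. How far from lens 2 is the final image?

12.8 cm

Lens 1: 1/d_i1 = 1/f₁ − 1/d_o1 = 1/(22.0) − 1/(162) = 0.03928, so d_i1 = 25.46 cm.
The intermediate image is 25.46 cm to the right of lens 1, which is 43.5 − (25.46) = 18.04 cm to the left of lens 2, so d_o2 = +18.04 cm.
Lens 2: 1/d_i2 = 1/f₂ − 1/d_o2 = 1/(7.50) − 1/(18.04) = 0.07790, so d_i2 = 12.8 cm.
The final image is real, 12.8 cm to the right of lens 2 (overall magnification ≈ 0.11).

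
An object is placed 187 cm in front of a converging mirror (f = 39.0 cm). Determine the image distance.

Mirror equation: 1/s_i = 1/f − 1/s_o = 1/(39.00) − 1/(187) = 0.02564 − 0.005348 = 0.02029, so s_i = 49.3 cm.
The image is real, inverted and reduced, in front of the mirror.

49.3 cm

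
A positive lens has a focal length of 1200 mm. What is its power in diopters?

f = 120 cm = 1.20 m.
P = 1/f = 1/(1.20 m) = +0.833 D.

P = +0.833 D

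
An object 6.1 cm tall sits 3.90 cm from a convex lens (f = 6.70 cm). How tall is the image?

14.6 cm

1/d_i = 1/f − 1/d_o = 1/(6.700) − 1/(3.90) = -0.1072, so d_i = -9.332 cm.
m = −d_i/d_o = +2.393.
|h_i| = |m|·h_o = 2.393 × 6.1 = 14.6 cm. The image is virtual, upright and enlarged, on the same side as the object.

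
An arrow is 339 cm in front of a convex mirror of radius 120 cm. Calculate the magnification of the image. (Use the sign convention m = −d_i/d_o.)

f = R/2 = 120/2 = 60.00 cm; for a convex mirror, f = -60.00 cm.
1/d_i = 1/f − 1/d_o = 1/(-60.00) − 1/(339) = -0.01962, so d_i = -50.98 cm.
m = −d_i/d_o = −(-50.98)/(339) = +0.150.
The image is virtual, upright and reduced, behind the mirror.

m = +0.150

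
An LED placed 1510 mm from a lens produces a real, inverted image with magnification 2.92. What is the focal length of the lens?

f = 1120 mm (converging)

m = −d_i/d_o ⇒ d_i = −m·d_o = −(-2.92)·(1510) = 4409 mm.
1/f = 1/d_o + 1/d_i = 1/(1510) + 1/(4409) = 0.0008891, so f = 1120 mm.
Since f is positive, the lens is converging.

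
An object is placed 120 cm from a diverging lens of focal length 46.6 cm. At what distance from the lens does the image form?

33.6 cm

For a diverging lens, f = -46.6 cm.
Lens equation: 1/s_i = 1/f − 1/s_o = 1/(-46.60) − 1/(120) = -0.02146 − 0.008333 = -0.02979, so s_i = -33.6 cm.
The image is virtual, upright and reduced, on the same side as the object.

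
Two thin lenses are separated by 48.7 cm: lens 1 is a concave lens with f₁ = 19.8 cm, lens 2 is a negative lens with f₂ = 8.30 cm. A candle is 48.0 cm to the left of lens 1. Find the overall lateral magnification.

f₁ = −19.8 cm (diverging).
Lens 1: 1/d_i1 = 1/(-19.8) − 1/(48.0) = -0.07134, so d_i1 = -14.02 cm; m₁ = −d_i1/d_o1 = +0.2921.
d_o2 = 48.7 − (-14.02) = 62.72 cm.
f₂ = −8.30 cm (diverging).
Lens 2: 1/d_i2 = 1/(-8.30) − 1/(62.72) = -0.1364, so d_i2 = -7.330 cm; m₂ = −d_i2/d_o2 = +0.1169.
m = m₁·m₂ = (+0.2921)(+0.1169) = +0.0341.

m = +0.0341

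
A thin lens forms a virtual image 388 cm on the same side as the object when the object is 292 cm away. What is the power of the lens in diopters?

Virtual image ⇒ d_i = −388 cm.
1/f = 1/d_o + 1/d_i = 1/(292) + 1/(-388) = 0.0008473 cm⁻¹.
f = 1180 cm = 11.80 m, so P = 1/f = +0.0847 D.

P = +0.0847 D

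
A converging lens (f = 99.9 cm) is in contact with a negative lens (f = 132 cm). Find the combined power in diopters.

P = +0.243 D

P₁ = 1/f₁ = 1/(0.999 m) = +1.001 D; P₂ = 1/f₂ = 1/(-1.32 m) = -0.7576 D.
For thin lenses in contact, P = P₁ + P₂ = (+1.001) + (-0.7576) = +0.243 D.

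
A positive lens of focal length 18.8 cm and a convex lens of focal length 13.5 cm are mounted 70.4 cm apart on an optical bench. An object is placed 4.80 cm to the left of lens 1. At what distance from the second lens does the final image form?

16.4 cm

Lens 1: 1/d_i1 = 1/f₁ − 1/d_o1 = 1/(18.8) − 1/(4.80) = -0.1551, so d_i1 = -6.446 cm.
The intermediate image is 6.446 cm to the left of lens 1 (virtual), which is 70.4 − (-6.446) = 76.85 cm to the left of lens 2, so d_o2 = +76.85 cm.
Lens 2: 1/d_i2 = 1/f₂ − 1/d_o2 = 1/(13.5) − 1/(76.85) = 0.06106, so d_i2 = 16.4 cm.
The final image is real, 16.4 cm to the right of lens 2 (overall magnification ≈ -0.29).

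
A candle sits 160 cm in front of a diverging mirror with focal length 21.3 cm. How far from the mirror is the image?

18.8 cm

For a diverging mirror, f = -21.3 cm.
Mirror equation: 1/d_i = 1/f − 1/d_o = 1/(-21.30) − 1/(160) = -0.04695 − 0.006250 = -0.05320, so d_i = -18.8 cm.
The image is virtual, upright and reduced, behind the mirror.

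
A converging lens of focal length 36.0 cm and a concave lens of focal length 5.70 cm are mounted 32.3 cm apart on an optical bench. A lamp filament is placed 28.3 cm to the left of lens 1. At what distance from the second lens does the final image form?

5.51 cm

Lens 1: 1/d_i1 = 1/f₁ − 1/d_o1 = 1/(36.0) − 1/(28.3) = -0.007558, so d_i1 = -132.3 cm.
The intermediate image is 132.3 cm to the left of lens 1 (virtual), which is 32.3 − (-132.3) = 164.6 cm to the left of lens 2, so d_o2 = +164.6 cm.
Lens 2 is diverging, so f₂ = −5.70 cm.
Lens 2: 1/d_i2 = 1/f₂ − 1/d_o2 = 1/(-5.70) − 1/(164.6) = -0.1815, so d_i2 = -5.51 cm.
The final image is virtual, 5.51 cm to the left of lens 2 (overall magnification ≈ 0.16).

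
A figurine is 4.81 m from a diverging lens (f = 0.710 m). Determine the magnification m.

m = +0.129

For a diverging lens, f = -0.710 m.
1/d_i = 1/f − 1/d_o = 1/(-0.7100) − 1/(4.81) = -1.616, so d_i = -0.6187 m.
m = −d_i/d_o = −(-0.6187)/(4.81) = +0.129.
The image is virtual, upright and reduced, on the same side as the object.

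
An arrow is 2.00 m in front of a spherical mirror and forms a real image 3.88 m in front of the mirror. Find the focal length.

Real image ⇒ d_i = +3.88 m.
1/f = 1/d_o + 1/d_i = 1/(2.00) + 1/(3.88) = 0.7577, so f = 1.32 m.
Since f is positive, the spherical mirror is concave.

f = 1.32 m (concave)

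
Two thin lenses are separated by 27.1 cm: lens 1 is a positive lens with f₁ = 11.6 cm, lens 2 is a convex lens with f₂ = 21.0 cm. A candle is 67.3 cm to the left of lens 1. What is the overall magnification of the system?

Lens 1: 1/d_i1 = 1/(11.6) − 1/(67.3) = 0.07135, so d_i1 = 14.02 cm; m₁ = −d_i1/d_o1 = -0.2083.
d_o2 = 27.1 − (14.02) = 13.08 cm.
Lens 2: 1/d_i2 = 1/(21.0) − 1/(13.08) = -0.02883, so d_i2 = -34.68 cm; m₂ = −d_i2/d_o2 = +2.652.
m = m₁·m₂ = (-0.2083)(+2.652) = -0.552.

m = -0.552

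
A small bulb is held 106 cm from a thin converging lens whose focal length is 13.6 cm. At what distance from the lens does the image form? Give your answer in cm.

15.6 cm

Thin-lens equation: 1/s_i = 1/f − 1/s_o = 1/(13.60) − 1/(106) = 0.07353 − 0.009434 = 0.06410, so s_i = 15.6 cm.
The image is real, inverted and reduced, on the far side of the lens.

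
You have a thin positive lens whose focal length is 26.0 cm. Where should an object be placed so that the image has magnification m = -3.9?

32.7 cm

m = −d_i/d_o ⇒ d_i = −m·d_o.
1/f = 1/d_o + 1/d_i = 1/d_o − 1/(m·d_o) = (1 − 1/m)/d_o, so d_o = f(1 − 1/m) = (26.00)(1 − 1/(-3.9)) = 32.7 cm.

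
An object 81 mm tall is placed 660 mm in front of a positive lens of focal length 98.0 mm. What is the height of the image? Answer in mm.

14.1 mm

1/d_i = 1/f − 1/d_o = 1/(98.00) − 1/(660) = 0.008689, so d_i = 115.1 mm.
m = −d_i/d_o = -0.1744.
|h_i| = |m|·h_o = 0.1744 × 81 = 14.1 mm. The image is real, inverted and reduced, on the far side of the lens.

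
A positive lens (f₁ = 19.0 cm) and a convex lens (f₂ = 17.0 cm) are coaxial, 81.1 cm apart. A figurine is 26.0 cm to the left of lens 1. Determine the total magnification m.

m = -7.13

Lens 1: 1/d_i1 = 1/(19.0) − 1/(26.0) = 0.01417, so d_i1 = 70.57 cm; m₁ = −d_i1/d_o1 = -2.714.
d_o2 = 81.1 − (70.57) = 10.53 cm.
Lens 2: 1/d_i2 = 1/(17.0) − 1/(10.53) = -0.03614, so d_i2 = -27.67 cm; m₂ = −d_i2/d_o2 = +2.628.
m = m₁·m₂ = (-2.714)(+2.628) = -7.13.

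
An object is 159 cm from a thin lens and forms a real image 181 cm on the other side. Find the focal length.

f = 84.6 cm (converging)

Real image ⇒ d_i = +181 cm.
1/f = 1/d_o + 1/d_i = 1/(159) + 1/(181) = 0.01181, so f = 84.6 cm.
Since f is positive, the thin lens is converging.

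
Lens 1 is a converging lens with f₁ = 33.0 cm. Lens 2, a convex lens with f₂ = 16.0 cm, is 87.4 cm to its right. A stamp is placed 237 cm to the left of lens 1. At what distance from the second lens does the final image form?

Lens 1: 1/d_i1 = 1/f₁ − 1/d_o1 = 1/(33.0) − 1/(237) = 0.02608, so d_i1 = 38.34 cm.
The intermediate image is 38.34 cm to the right of lens 1, which is 87.4 − (38.34) = 49.06 cm to the left of lens 2, so d_o2 = +49.06 cm.
Lens 2: 1/d_i2 = 1/f₂ − 1/d_o2 = 1/(16.0) − 1/(49.06) = 0.04212, so d_i2 = 23.7 cm.
The final image is real, 23.7 cm to the right of lens 2 (overall magnification ≈ 0.078).

23.7 cm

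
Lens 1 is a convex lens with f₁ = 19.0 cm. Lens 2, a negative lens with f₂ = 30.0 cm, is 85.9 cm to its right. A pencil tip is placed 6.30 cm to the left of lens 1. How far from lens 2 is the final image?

Lens 1: 1/d_i1 = 1/f₁ − 1/d_o1 = 1/(19.0) − 1/(6.30) = -0.1061, so d_i1 = -9.425 cm.
The intermediate image is 9.425 cm to the left of lens 1 (virtual), which is 85.9 − (-9.425) = 95.33 cm to the left of lens 2, so d_o2 = +95.33 cm.
Lens 2 is diverging, so f₂ = −30.0 cm.
Lens 2: 1/d_i2 = 1/f₂ − 1/d_o2 = 1/(-30.0) − 1/(95.33) = -0.04382, so d_i2 = -22.8 cm.
The final image is virtual, 22.8 cm to the left of lens 2 (overall magnification ≈ 0.36).

22.8 cm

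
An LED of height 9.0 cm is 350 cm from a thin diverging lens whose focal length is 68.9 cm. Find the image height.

1.48 cm

For a diverging lens, f = -68.9 cm.
1/d_i = 1/f − 1/d_o = 1/(-68.90) − 1/(350) = -0.01737, so d_i = -57.57 cm.
m = −d_i/d_o = +0.1645.
|h_i| = |m|·h_o = 0.1645 × 9.0 = 1.48 cm. The image is virtual, upright and reduced, on the same side as the object.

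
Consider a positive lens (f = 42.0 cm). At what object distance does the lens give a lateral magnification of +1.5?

m = −d_i/d_o ⇒ d_i = −m·d_o.
1/f = 1/d_o + 1/d_i = 1/d_o − 1/(m·d_o) = (1 − 1/m)/d_o, so d_o = f(1 − 1/m) = (42.00)(1 − 1/(+1.5)) = 14.0 cm.

14.0 cm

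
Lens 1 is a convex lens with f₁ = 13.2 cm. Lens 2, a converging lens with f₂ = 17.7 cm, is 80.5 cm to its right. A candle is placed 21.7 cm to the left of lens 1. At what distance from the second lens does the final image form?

28.5 cm

Lens 1: 1/d_i1 = 1/f₁ − 1/d_o1 = 1/(13.2) − 1/(21.7) = 0.02967, so d_i1 = 33.70 cm.
The intermediate image is 33.70 cm to the right of lens 1, which is 80.5 − (33.70) = 46.80 cm to the left of lens 2, so d_o2 = +46.80 cm.
Lens 2: 1/d_i2 = 1/f₂ − 1/d_o2 = 1/(17.7) − 1/(46.80) = 0.03513, so d_i2 = 28.5 cm.
The final image is real, 28.5 cm to the right of lens 2 (overall magnification ≈ 0.94).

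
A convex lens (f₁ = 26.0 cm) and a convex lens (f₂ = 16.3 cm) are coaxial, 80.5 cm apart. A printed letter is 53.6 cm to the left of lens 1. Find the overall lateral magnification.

Lens 1: 1/d_i1 = 1/(26.0) − 1/(53.6) = 0.01980, so d_i1 = 50.49 cm; m₁ = −d_i1/d_o1 = -0.9420.
d_o2 = 80.5 − (50.49) = 30.01 cm.
Lens 2: 1/d_i2 = 1/(16.3) − 1/(30.01) = 0.02803, so d_i2 = 35.68 cm; m₂ = −d_i2/d_o2 = -1.189.
m = m₁·m₂ = (-0.9420)(-1.189) = +1.12.

m = +1.12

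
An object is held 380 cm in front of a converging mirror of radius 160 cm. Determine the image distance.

101 cm

f = R/2 = 160/2 = 80.00 cm.
Mirror equation: 1/d_i = 1/f − 1/d_o = 1/(80.00) − 1/(380) = 0.01250 − 0.002632 = 0.009868, so d_i = 101 cm.
The image is real, inverted and reduced, in front of the mirror.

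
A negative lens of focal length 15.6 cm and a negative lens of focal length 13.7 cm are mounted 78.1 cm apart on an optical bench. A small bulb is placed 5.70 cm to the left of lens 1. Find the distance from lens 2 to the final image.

11.7 cm

Lens 1 is diverging, so f₁ = −15.6 cm.
Lens 1: 1/d_i1 = 1/f₁ − 1/d_o1 = 1/(-15.6) − 1/(5.70) = -0.2395, so d_i1 = -4.175 cm.
The intermediate image is 4.175 cm to the left of lens 1 (virtual), which is 78.1 − (-4.175) = 82.27 cm to the left of lens 2, so d_o2 = +82.27 cm.
Lens 2 is diverging, so f₂ = −13.7 cm.
Lens 2: 1/d_i2 = 1/f₂ − 1/d_o2 = 1/(-13.7) − 1/(82.27) = -0.08515, so d_i2 = -11.7 cm.
The final image is virtual, 11.7 cm to the left of lens 2 (overall magnification ≈ 0.10).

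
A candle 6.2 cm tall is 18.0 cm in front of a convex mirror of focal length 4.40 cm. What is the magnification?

For a convex mirror, f = -4.40 cm.
1/d_i = 1/f − 1/d_o = 1/(-4.400) − 1/(18.0) = -0.2828, so d_i = -3.536 cm.
m = −d_i/d_o = −(-3.536)/(18.0) = +0.196.
The image is virtual, upright and reduced, behind the mirror.

m = +0.196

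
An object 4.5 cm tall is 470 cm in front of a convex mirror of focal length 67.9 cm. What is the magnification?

For a convex mirror, f = -67.9 cm.
1/d_i = 1/f − 1/d_o = 1/(-67.90) − 1/(470) = -0.01686, so d_i = -59.33 cm.
m = −d_i/d_o = −(-59.33)/(470) = +0.126.
The image is virtual, upright and reduced, behind the mirror.

m = +0.126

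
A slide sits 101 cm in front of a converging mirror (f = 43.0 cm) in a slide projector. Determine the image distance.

Mirror equation: 1/v = 1/f − 1/u = 1/(43.00) − 1/(101) = 0.02326 − 0.009901 = 0.01335, so v = 74.9 cm.
The image is real, inverted and reduced, in front of the mirror.

74.9 cm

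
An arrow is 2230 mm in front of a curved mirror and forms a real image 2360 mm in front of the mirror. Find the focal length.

Real image ⇒ d_i = +2360 mm.
1/f = 1/d_o + 1/d_i = 1/(2230) + 1/(2360) = 0.0008722, so f = 1150 mm.
Since f is positive, the curved mirror is concave.

f = 1150 mm (concave)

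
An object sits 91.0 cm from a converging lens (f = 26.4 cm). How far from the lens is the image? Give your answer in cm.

Lens equation: 1/s_i = 1/f − 1/s_o = 1/(26.40) − 1/(91.0) = 0.03788 − 0.01099 = 0.02689, so s_i = 37.2 cm.
The image is real, inverted and reduced, on the far side of the lens.

37.2 cm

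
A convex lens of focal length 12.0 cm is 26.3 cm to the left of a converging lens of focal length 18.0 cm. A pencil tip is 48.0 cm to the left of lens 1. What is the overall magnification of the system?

Lens 1: 1/d_i1 = 1/(12.0) − 1/(48.0) = 0.06250, so d_i1 = 16.00 cm; m₁ = −d_i1/d_o1 = -0.3333.
d_o2 = 26.3 − (16.00) = 10.30 cm.
Lens 2: 1/d_i2 = 1/(18.0) − 1/(10.30) = -0.04153, so d_i2 = -24.08 cm; m₂ = −d_i2/d_o2 = +2.338.
m = m₁·m₂ = (-0.3333)(+2.338) = -0.779.

m = -0.779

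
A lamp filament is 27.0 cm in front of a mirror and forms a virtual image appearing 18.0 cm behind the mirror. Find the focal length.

Virtual image ⇒ d_i = −18.0 cm.
1/f = 1/d_o + 1/d_i = 1/(27.0) + 1/(-18.0) = -0.01852, so f = -54.0 cm.
Since f is negative, the mirror is convex.

f = -54.0 cm (convex)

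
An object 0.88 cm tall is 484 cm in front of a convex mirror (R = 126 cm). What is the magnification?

f = R/2 = 126/2 = 63.00 cm; for a convex mirror, f = -63.00 cm.
1/d_i = 1/f − 1/d_o = 1/(-63.00) − 1/(484) = -0.01794, so d_i = -55.74 cm.
m = −d_i/d_o = −(-55.74)/(484) = +0.115.
The image is virtual, upright and reduced, behind the mirror.

m = +0.115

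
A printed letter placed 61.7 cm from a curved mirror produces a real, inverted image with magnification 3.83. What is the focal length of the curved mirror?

m = −d_i/d_o ⇒ d_i = −m·d_o = −(-3.83)·(61.7) = 236.3 cm.
1/f = 1/d_o + 1/d_i = 1/(61.7) + 1/(236.3) = 0.02044, so f = 48.9 cm.
Since f is positive, the curved mirror is concave.

f = 48.9 cm (concave)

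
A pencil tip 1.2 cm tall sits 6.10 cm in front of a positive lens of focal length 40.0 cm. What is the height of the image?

1/d_i = 1/f − 1/d_o = 1/(40.00) − 1/(6.10) = -0.1389, so d_i = -7.198 cm.
m = −d_i/d_o = +1.180.
|h_i| = |m|·h_o = 1.180 × 1.2 = 1.42 cm. The image is virtual, upright and enlarged, on the same side as the object.

1.42 cm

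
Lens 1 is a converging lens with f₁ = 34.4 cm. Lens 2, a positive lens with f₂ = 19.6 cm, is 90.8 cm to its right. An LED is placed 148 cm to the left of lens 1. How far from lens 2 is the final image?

34.2 cm

Lens 1: 1/d_i1 = 1/f₁ − 1/d_o1 = 1/(34.4) − 1/(148) = 0.02231, so d_i1 = 44.82 cm.
The intermediate image is 44.82 cm to the right of lens 1, which is 90.8 − (44.82) = 45.98 cm to the left of lens 2, so d_o2 = +45.98 cm.
Lens 2: 1/d_i2 = 1/f₂ − 1/d_o2 = 1/(19.6) − 1/(45.98) = 0.02927, so d_i2 = 34.2 cm.
The final image is real, 34.2 cm to the right of lens 2 (overall magnification ≈ 0.22).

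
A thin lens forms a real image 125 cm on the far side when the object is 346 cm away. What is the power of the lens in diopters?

P = +1.09 D

d_i = +125 cm.
1/f = 1/d_o + 1/d_i = 1/(346) + 1/(125) = 0.01089 cm⁻¹.
f = 91.83 cm = 0.9183 m, so P = 1/f = +1.09 D.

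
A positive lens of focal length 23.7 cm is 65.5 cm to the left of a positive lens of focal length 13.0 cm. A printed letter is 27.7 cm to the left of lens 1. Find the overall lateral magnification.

m = -0.690

Lens 1: 1/d_i1 = 1/(23.7) − 1/(27.7) = 0.006093, so d_i1 = 164.1 cm; m₁ = −d_i1/d_o1 = -5.924.
d_o2 = 65.5 − (164.1) = -98.60 cm (virtual object).
Lens 2: 1/d_i2 = 1/(13.0) − 1/(-98.60) = 0.08707, so d_i2 = 11.49 cm; m₂ = −d_i2/d_o2 = +0.1165.
m = m₁·m₂ = (-5.924)(+0.1165) = -0.690.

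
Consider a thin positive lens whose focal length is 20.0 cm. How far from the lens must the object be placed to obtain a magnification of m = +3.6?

14.4 cm

m = −d_i/d_o ⇒ d_i = −m·d_o.
1/f = 1/d_o + 1/d_i = 1/d_o − 1/(m·d_o) = (1 − 1/m)/d_o, so d_o = f(1 − 1/m) = (20.00)(1 − 1/(+3.6)) = 14.4 cm.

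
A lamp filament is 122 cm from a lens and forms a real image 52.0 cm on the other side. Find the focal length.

Real image ⇒ d_i = +52.0 cm.
1/f = 1/d_o + 1/d_i = 1/(122) + 1/(52.0) = 0.02743, so f = 36.5 cm.
Since f is positive, the lens is converging.

f = 36.5 cm (converging)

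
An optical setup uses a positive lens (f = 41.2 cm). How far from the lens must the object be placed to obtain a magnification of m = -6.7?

m = −d_i/d_o ⇒ d_i = −m·d_o.
1/f = 1/d_o + 1/d_i = 1/d_o − 1/(m·d_o) = (1 − 1/m)/d_o, so d_o = f(1 − 1/m) = (41.20)(1 − 1/(-6.7)) = 47.3 cm.

47.3 cm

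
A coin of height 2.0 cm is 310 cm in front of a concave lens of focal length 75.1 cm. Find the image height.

For a concave lens, f = -75.1 cm.
1/d_i = 1/f − 1/d_o = 1/(-75.10) − 1/(310) = -0.01654, so d_i = -60.45 cm.
m = −d_i/d_o = +0.1950.
|h_i| = |m|·h_o = 0.1950 × 2.0 = 0.390 cm. The image is virtual, upright and reduced, on the same side as the object.

0.390 cm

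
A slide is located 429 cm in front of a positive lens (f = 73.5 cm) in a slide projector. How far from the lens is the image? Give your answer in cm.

Thin-lens equation: 1/d_i = 1/f − 1/d_o = 1/(73.50) − 1/(429) = 0.01361 − 0.002331 = 0.01127, so d_i = 88.7 cm.
The image is real, inverted and reduced, on the far side of the lens.

88.7 cm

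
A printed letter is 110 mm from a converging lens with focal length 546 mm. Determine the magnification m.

1/d_i = 1/f − 1/d_o = 1/(546.0) − 1/(110) = -0.007259, so d_i = -137.8 mm.
m = −d_i/d_o = −(-137.8)/(110) = +1.25.
The image is virtual, upright and enlarged, on the same side as the object.

m = +1.25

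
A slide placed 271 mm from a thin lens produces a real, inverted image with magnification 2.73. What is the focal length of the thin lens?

m = −d_i/d_o ⇒ d_i = −m·d_o = −(-2.73)·(271) = 739.8 mm.
1/f = 1/d_o + 1/d_i = 1/(271) + 1/(739.8) = 0.005042, so f = 198 mm.
Since f is positive, the thin lens is converging.

f = 198 mm (converging)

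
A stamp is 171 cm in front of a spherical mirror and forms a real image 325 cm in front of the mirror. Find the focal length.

Real image ⇒ d_i = +325 cm.
1/f = 1/d_o + 1/d_i = 1/(171) + 1/(325) = 0.008925, so f = 112 cm.
Since f is positive, the spherical mirror is concave.

f = 112 cm (concave)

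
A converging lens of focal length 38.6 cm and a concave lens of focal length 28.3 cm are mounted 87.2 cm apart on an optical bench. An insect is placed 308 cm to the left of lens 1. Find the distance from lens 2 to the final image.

Lens 1: 1/d_i1 = 1/f₁ − 1/d_o1 = 1/(38.6) − 1/(308) = 0.02266, so d_i1 = 44.13 cm.
The intermediate image is 44.13 cm to the right of lens 1, which is 87.2 − (44.13) = 43.07 cm to the left of lens 2, so d_o2 = +43.07 cm.
Lens 2 is diverging, so f₂ = −28.3 cm.
Lens 2: 1/d_i2 = 1/f₂ − 1/d_o2 = 1/(-28.3) − 1/(43.07) = -0.05855, so d_i2 = -17.1 cm.
The final image is virtual, 17.1 cm to the left of lens 2 (overall magnification ≈ -0.057).

17.1 cm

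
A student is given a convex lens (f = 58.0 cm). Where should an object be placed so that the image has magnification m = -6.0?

67.7 cm

m = −d_i/d_o ⇒ d_i = −m·d_o.
1/f = 1/d_o + 1/d_i = 1/d_o − 1/(m·d_o) = (1 − 1/m)/d_o, so d_o = f(1 − 1/m) = (58.00)(1 − 1/(-6.0)) = 67.7 cm.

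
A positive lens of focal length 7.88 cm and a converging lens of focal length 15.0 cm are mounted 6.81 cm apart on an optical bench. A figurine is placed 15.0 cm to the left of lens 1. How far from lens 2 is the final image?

Lens 1: 1/d_i1 = 1/f₁ − 1/d_o1 = 1/(7.88) − 1/(15.0) = 0.06024, so d_i1 = 16.60 cm.
The intermediate image is 16.60 cm to the right of lens 1, which lies 9.790 cm to the right of lens 2 — a virtual object — so d_o2 = −9.790 cm.
Lens 2: 1/d_i2 = 1/f₂ − 1/d_o2 = 1/(15.0) − 1/(-9.790) = 0.1688, so d_i2 = 5.92 cm.
The final image is real, 5.92 cm to the right of lens 2 (overall magnification ≈ -0.67).

5.92 cm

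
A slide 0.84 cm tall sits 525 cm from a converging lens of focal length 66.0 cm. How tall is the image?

0.121 cm

1/d_i = 1/f − 1/d_o = 1/(66.00) − 1/(525) = 0.01325, so d_i = 75.49 cm.
m = −d_i/d_o = -0.1438.
|h_i| = |m|·h_o = 0.1438 × 0.84 = 0.121 cm. The image is real, inverted and reduced, on the far side of the lens.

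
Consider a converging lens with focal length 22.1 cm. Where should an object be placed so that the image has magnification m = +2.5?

m = −d_i/d_o ⇒ d_i = −m·d_o.
1/f = 1/d_o + 1/d_i = 1/d_o − 1/(m·d_o) = (1 − 1/m)/d_o, so d_o = f(1 − 1/m) = (22.10)(1 − 1/(+2.5)) = 13.3 cm.

13.3 cm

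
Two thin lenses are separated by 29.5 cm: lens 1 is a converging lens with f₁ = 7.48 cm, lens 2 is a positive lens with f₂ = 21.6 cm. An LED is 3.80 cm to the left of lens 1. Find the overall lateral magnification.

m = -2.81

Lens 1: 1/d_i1 = 1/(7.48) − 1/(3.80) = -0.1295, so d_i1 = -7.724 cm; m₁ = −d_i1/d_o1 = +2.033.
d_o2 = 29.5 − (-7.724) = 37.22 cm.
Lens 2: 1/d_i2 = 1/(21.6) − 1/(37.22) = 0.01943, so d_i2 = 51.47 cm; m₂ = −d_i2/d_o2 = -1.383.
m = m₁·m₂ = (+2.033)(-1.383) = -2.81.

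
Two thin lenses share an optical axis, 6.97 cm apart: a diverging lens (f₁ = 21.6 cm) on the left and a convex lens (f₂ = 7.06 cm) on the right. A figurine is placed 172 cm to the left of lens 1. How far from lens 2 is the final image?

Lens 1 is diverging, so f₁ = −21.6 cm.
Lens 1: 1/d_i1 = 1/f₁ − 1/d_o1 = 1/(-21.6) − 1/(172) = -0.05211, so d_i1 = -19.19 cm.
The intermediate image is 19.19 cm to the left of lens 1 (virtual), which is 6.97 − (-19.19) = 26.16 cm to the left of lens 2, so d_o2 = +26.16 cm.
Lens 2: 1/d_i2 = 1/f₂ − 1/d_o2 = 1/(7.06) − 1/(26.16) = 0.1034, so d_i2 = 9.67 cm.
The final image is real, 9.67 cm to the right of lens 2 (overall magnification ≈ -0.041).

9.67 cm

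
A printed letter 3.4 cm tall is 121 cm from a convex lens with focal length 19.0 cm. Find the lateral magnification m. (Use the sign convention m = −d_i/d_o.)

1/d_i = 1/f − 1/d_o = 1/(19.00) − 1/(121) = 0.04437, so d_i = 22.54 cm.
m = −d_i/d_o = −(22.54)/(121) = -0.186.
The image is real, inverted and reduced, on the far side of the lens.

m = -0.186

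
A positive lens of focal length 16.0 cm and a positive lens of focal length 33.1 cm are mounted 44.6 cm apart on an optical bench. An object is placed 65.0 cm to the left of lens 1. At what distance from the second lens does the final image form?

Lens 1: 1/d_i1 = 1/f₁ − 1/d_o1 = 1/(16.0) − 1/(65.0) = 0.04712, so d_i1 = 21.22 cm.
The intermediate image is 21.22 cm to the right of lens 1, which is 44.6 − (21.22) = 23.38 cm to the left of lens 2, so d_o2 = +23.38 cm.
Lens 2: 1/d_i2 = 1/f₂ − 1/d_o2 = 1/(33.1) − 1/(23.38) = -0.01256, so d_i2 = -79.6 cm.
The final image is virtual, 79.6 cm to the left of lens 2 (overall magnification ≈ -1.1).

79.6 cm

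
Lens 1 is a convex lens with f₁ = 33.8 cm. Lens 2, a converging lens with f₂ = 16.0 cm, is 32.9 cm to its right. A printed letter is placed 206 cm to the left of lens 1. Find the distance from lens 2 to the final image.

5.12 cm

Lens 1: 1/d_i1 = 1/f₁ − 1/d_o1 = 1/(33.8) − 1/(206) = 0.02473, so d_i1 = 40.43 cm.
The intermediate image is 40.43 cm to the right of lens 1, which lies 7.530 cm to the right of lens 2 — a virtual object — so d_o2 = −7.530 cm.
Lens 2: 1/d_i2 = 1/f₂ − 1/d_o2 = 1/(16.0) − 1/(-7.530) = 0.1953, so d_i2 = 5.12 cm.
The final image is real, 5.12 cm to the right of lens 2 (overall magnification ≈ -0.13).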